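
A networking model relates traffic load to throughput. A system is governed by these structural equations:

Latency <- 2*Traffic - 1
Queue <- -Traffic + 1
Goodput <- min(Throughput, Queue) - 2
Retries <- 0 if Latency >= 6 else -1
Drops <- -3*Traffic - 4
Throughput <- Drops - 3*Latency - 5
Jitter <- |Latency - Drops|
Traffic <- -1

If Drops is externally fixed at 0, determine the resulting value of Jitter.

Under do(Drops=0), the mechanism Drops <- -3*Traffic - 4 is discarded; Drops is fixed at 0.
Latency = 2*Traffic - 1  [with Traffic=-1]  = -3
Jitter = |Latency - Drops|  [with Latency=-3, Drops=0]  = 3

3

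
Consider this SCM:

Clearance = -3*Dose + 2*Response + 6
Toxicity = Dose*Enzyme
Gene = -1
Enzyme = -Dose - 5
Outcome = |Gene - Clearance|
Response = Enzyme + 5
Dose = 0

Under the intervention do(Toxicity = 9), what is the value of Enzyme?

do(Toxicity=9) replaces the equation Toxicity = Dose*Enzyme with the constant Toxicity = 9.
Enzyme is not downstream of the intervention, so its value is determined by the original equations.
Enzyme = -Dose - 5  [with Dose=0]  = -5

-5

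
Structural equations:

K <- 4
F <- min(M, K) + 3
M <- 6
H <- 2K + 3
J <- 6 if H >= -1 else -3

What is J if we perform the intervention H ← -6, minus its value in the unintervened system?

The intervention breaks the incoming arrows to H: H <- 2K + 3 no longer applies, and H = -6.
J = 6 if H >= -1 else -3  [with H=-6]  = -3
Without intervention: H = 2K + 3  [with K=4]  = 11; J = 6 if H >= -1 else -3  [with H=11]  = 6.
Change = -3 − 6 = -9.

-9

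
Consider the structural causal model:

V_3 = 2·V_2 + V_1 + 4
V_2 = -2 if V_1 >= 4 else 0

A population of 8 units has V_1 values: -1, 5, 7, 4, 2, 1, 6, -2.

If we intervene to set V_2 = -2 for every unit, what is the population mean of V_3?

2.75

Under do(V_2=-2), V_2's equation is replaced by V_2=-2 for every unit. Per-unit V_3: -1, 5, 7, 4, 2, 1, 6, -2. Mean = 2.75.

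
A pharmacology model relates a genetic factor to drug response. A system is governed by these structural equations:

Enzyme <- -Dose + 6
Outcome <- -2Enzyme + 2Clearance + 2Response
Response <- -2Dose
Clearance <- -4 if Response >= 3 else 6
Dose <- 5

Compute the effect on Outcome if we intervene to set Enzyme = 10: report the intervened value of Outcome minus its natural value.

do(Enzyme=10) replaces the equation Enzyme <- -Dose + 6 with the constant Enzyme = 10.
Response = -2Dose  [with Dose=5]  = -10
Clearance = -4 if Response >= 3 else 6  [with Response=-10]  = 6
Outcome = -2Enzyme + 2Clearance + 2Response  [with Enzyme=10, Clearance=6, Response=-10]  = -28
Without intervention: Enzyme = -Dose + 6  [with Dose=5]  = 1; Response = -2Dose  [with Dose=5]  = -10; Clearance = -4 if Response >= 3 else 6  [with Response=-10]  = 6; Outcome = -2Enzyme + 2Clearance + 2Response  [with Enzyme=1, Clearance=6, Response=-10]  = -10.
Change = -28 − (-10) = -18.

-18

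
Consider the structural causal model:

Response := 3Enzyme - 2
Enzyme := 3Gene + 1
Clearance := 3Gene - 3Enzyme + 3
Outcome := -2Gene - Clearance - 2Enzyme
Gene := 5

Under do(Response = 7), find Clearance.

-30

The intervention breaks the incoming arrows to Response: Response := 3Enzyme - 2 no longer applies, and Response = 7.
Clearance is not downstream of the intervention, so its value is determined by the original equations.
Enzyme = 3Gene + 1  [with Gene=5]  = 16
Clearance = 3Gene - 3Enzyme + 3  [with Gene=5, Enzyme=16]  = -30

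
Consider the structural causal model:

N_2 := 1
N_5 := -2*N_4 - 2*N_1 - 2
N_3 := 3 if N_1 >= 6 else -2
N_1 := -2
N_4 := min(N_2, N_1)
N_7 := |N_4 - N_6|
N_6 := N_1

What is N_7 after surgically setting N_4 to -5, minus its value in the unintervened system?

3

The intervention breaks the incoming arrows to N_4: N_4 := min(N_2, N_1) no longer applies, and N_4 = -5.
N_6 = N_1  [with N_1=-2]  = -2
N_7 = |N_4 - N_6|  [with N_4=-5, N_6=-2]  = 3
Without intervention: N_4 = min(N_2, N_1)  [with N_2=1, N_1=-2]  = -2; N_6 = N_1  [with N_1=-2]  = -2; N_7 = |N_4 - N_6|  [with N_4=-2, N_6=-2]  = 0.
Change = 3 − 0 = 3.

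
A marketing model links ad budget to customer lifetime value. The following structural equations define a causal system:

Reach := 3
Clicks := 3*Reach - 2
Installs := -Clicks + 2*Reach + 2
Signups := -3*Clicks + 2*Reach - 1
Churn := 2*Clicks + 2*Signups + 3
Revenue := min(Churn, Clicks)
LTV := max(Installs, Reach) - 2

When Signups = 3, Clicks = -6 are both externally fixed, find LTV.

Under do(Signups = 3, Clicks = -6), each intervened variable's structural equation is replaced by its fixed value.
Installs = -Clicks + 2*Reach + 2  [with Clicks=-6, Reach=3]  = 14
LTV = max(Installs, Reach) - 2  [with Installs=14, Reach=3]  = 12

12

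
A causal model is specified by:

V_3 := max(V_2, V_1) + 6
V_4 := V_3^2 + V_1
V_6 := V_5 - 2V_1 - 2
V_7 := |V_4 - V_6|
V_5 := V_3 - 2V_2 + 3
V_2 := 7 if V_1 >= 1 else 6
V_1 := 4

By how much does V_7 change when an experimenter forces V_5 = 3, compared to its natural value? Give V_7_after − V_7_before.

-1

Under do(V_5=3), the mechanism V_5 := V_3 - 2V_2 + 3 is discarded; V_5 is fixed at 3.
V_2 = 7 if V_1 >= 1 else 6  [with V_1=4]  = 7
V_3 = max(V_2, V_1) + 6  [with V_2=7, V_1=4]  = 13
V_4 = V_3^2 + V_1  [with V_3=13, V_1=4]  = 173
V_6 = V_5 - 2V_1 - 2  [with V_5=3, V_1=4]  = -7
V_7 = |V_4 - V_6|  [with V_4=173, V_6=-7]  = 180
Without intervention: V_2 = 7 if V_1 >= 1 else 6  [with V_1=4]  = 7; V_3 = max(V_2, V_1) + 6  [with V_2=7, V_1=4]  = 13; V_4 = V_3^2 + V_1  [with V_3=13, V_1=4]  = 173; V_5 = V_3 - 2V_2 + 3  [with V_3=13, V_2=7]  = 2; V_6 = V_5 - 2V_1 - 2  [with V_5=2, V_1=4]  = -8; V_7 = |V_4 - V_6|  [with V_4=173, V_6=-8]  = 181.
Change = 180 − 181 = -1.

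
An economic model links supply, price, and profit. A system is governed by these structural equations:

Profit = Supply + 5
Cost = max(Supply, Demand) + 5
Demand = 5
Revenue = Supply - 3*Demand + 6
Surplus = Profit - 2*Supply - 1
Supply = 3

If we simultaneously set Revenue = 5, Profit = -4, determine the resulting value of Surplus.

The joint intervention fixes Revenue = 5, Profit = -4, removing each variable's own equation.
Surplus = Profit - 2*Supply - 1  [with Profit=-4, Supply=3]  = -11

-11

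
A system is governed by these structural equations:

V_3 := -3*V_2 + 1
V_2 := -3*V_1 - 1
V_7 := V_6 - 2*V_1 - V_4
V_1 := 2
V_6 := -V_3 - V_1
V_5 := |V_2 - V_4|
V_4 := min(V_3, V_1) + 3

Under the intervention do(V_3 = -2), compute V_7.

-5

The intervention breaks the incoming arrows to V_3: V_3 := -3*V_2 + 1 no longer applies, and V_3 = -2.
V_4 = min(V_3, V_1) + 3  [with V_3=-2, V_1=2]  = 1
V_6 = -V_3 - V_1  [with V_3=-2, V_1=2]  = 0
V_7 = V_6 - 2*V_1 - V_4  [with V_6=0, V_1=2, V_4=1]  = -5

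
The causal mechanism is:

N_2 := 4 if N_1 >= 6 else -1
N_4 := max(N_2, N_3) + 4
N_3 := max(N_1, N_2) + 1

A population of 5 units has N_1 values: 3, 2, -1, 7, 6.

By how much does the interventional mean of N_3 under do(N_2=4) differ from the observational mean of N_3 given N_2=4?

The intervention sets N_2=4 in all 5 units regardless of N_1. Recomputing N_3 per unit gives 5, 5, 5, 8, 7; average 6.
Conditioning on N_2=4 selects the 2 unit(s) with N_1 ∈ {7, 6}. Their N_3 values: 8, 7. Mean = 7.5.
Difference = 6 − 7.5 = -1.5.

-1.5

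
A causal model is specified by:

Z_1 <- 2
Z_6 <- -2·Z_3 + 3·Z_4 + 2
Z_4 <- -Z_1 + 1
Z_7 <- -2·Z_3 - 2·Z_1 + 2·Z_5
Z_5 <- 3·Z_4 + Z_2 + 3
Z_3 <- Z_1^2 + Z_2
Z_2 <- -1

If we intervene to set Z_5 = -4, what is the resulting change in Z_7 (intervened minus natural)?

-6

Under do(Z_5=-4), the mechanism Z_5 <- 3·Z_4 + Z_2 + 3 is discarded; Z_5 is fixed at -4.
Z_3 = Z_1^2 + Z_2  [with Z_1=2, Z_2=-1]  = 3
Z_7 = -2·Z_3 - 2·Z_1 + 2·Z_5  [with Z_3=3, Z_1=2, Z_5=-4]  = -18
Without intervention: Z_3 = Z_1^2 + Z_2  [with Z_1=2, Z_2=-1]  = 3; Z_4 = -Z_1 + 1  [with Z_1=2]  = -1; Z_5 = 3·Z_4 + Z_2 + 3  [with Z_4=-1, Z_2=-1]  = -1; Z_7 = -2·Z_3 - 2·Z_1 + 2·Z_5  [with Z_3=3, Z_1=2, Z_5=-1]  = -12.
Change = -18 − (-12) = -6.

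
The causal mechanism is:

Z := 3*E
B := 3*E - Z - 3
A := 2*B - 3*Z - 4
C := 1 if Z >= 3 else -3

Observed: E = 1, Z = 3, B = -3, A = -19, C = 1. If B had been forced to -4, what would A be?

-21

The intervention breaks the incoming arrows to B: B := 3*E - Z - 3 no longer applies, and B = -4.
Z = 3*E  [with E=1]  = 3
A = 2*B - 3*Z - 4  [with B=-4, Z=3]  = -21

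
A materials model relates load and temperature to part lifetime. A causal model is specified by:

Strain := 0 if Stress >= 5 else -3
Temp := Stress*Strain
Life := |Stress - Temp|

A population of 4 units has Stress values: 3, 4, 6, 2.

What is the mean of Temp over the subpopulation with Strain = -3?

-9

Conditioning on Strain=-3 selects the 3 unit(s) with Stress ∈ {3, 4, 2}. Their Temp values: -9, -12, -6. Mean = -9.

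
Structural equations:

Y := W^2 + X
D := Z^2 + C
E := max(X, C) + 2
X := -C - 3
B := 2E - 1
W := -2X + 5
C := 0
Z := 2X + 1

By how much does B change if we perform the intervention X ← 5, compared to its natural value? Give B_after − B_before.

do(X=5) replaces the equation X := -C - 3 with the constant X = 5.
E = max(X, C) + 2  [with X=5, C=0]  = 7
B = 2E - 1  [with E=7]  = 13
Without intervention: X = -C - 3  [with C=0]  = -3; E = max(X, C) + 2  [with X=-3, C=0]  = 2; B = 2E - 1  [with E=2]  = 3.
Change = 13 − 3 = 10.

10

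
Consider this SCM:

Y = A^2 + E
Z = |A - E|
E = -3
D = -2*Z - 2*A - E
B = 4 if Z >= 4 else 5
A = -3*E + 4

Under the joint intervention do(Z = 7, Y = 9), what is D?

The joint intervention fixes Z = 7, Y = 9, removing each variable's own equation.
A = -3*E + 4  [with E=-3]  = 13
D = -2*Z - 2*A - E  [with Z=7, A=13, E=-3]  = -37

-37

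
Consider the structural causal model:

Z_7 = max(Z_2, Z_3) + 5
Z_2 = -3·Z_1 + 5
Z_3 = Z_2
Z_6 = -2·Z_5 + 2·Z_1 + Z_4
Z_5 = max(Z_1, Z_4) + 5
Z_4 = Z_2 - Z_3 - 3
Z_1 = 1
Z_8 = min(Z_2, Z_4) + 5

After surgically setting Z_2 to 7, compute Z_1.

Under do(Z_2=7), the mechanism Z_2 = -3·Z_1 + 5 is discarded; Z_2 is fixed at 7.
Z_1 is not downstream of the intervention, so its value is determined by the original equations.

1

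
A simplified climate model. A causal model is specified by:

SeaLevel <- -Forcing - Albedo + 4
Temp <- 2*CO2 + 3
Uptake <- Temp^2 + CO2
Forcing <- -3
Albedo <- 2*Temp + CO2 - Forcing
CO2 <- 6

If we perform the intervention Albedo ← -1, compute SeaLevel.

8

Intervening sets Albedo = -1 and removes its equation (Albedo <- 2*Temp + CO2 - Forcing).
SeaLevel = -Forcing - Albedo + 4  [with Forcing=-3, Albedo=-1]  = 8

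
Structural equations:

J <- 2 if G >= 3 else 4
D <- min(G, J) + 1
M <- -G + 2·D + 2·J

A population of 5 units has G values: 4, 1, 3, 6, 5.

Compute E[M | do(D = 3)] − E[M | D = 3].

Every unit gets D=3 under the intervention. M values become 6, 13, 7, 4, 5; E[M|do(D=3)] = 7.
Conditioning on D=3 selects the 4 unit(s) with G ∈ {4, 3, 6, 5}. Their M values: 6, 7, 4, 5. Mean = 5.5.
Difference = 7 − 5.5 = 1.5.

1.5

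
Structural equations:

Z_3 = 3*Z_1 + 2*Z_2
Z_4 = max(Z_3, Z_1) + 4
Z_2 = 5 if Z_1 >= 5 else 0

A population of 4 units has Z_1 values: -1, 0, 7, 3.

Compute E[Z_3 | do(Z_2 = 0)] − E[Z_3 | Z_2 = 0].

4.75

Under do(Z_2=0), Z_2's equation is replaced by Z_2=0 for every unit. Per-unit Z_3: -3, 0, 21, 9. Mean = 6.75.
Conditioning on Z_2=0 selects the 3 unit(s) with Z_1 ∈ {-1, 0, 3}. Their Z_3 values: -3, 0, 9. Mean = 2.
Difference = 6.75 − 2 = 4.75.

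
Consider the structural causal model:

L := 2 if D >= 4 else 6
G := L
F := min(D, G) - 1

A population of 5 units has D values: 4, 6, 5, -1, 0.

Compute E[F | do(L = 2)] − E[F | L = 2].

do(L=2) breaks L's dependence on D. With L=2 fixed, F across the units is 1, 1, 1, -2, -1, mean 0.
Observing L=2 restricts to units where L's equation naturally yields 2: D ∈ {4, 6, 5}. In that subpopulation F = 1, 1, 1, mean 1.
Difference = 0 − 1 = -1.

-1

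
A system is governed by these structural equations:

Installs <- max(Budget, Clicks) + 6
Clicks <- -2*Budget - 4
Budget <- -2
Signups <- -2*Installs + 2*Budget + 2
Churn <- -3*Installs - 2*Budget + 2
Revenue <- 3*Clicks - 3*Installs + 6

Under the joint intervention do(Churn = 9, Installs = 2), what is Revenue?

0

The joint intervention fixes Churn = 9, Installs = 2, removing each variable's own equation.
Clicks = -2*Budget - 4  [with Budget=-2]  = 0
Revenue = 3*Clicks - 3*Installs + 6  [with Clicks=0, Installs=2]  = 0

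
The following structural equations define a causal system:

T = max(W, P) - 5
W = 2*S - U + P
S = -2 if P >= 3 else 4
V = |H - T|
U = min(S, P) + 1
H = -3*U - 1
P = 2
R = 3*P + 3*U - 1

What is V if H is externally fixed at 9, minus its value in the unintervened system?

do(H=9) replaces the equation H = -3*U - 1 with the constant H = 9.
S = -2 if P >= 3 else 4  [with P=2]  = 4
U = min(S, P) + 1  [with S=4, P=2]  = 3
W = 2*S - U + P  [with S=4, U=3, P=2]  = 7
T = max(W, P) - 5  [with W=7, P=2]  = 2
V = |H - T|  [with H=9, T=2]  = 7
Without intervention: S = -2 if P >= 3 else 4  [with P=2]  = 4; U = min(S, P) + 1  [with S=4, P=2]  = 3; W = 2*S - U + P  [with S=4, U=3, P=2]  = 7; T = max(W, P) - 5  [with W=7, P=2]  = 2; H = -3*U - 1  [with U=3]  = -10; V = |H - T|  [with H=-10, T=2]  = 12.
Change = 7 − 12 = -5.

-5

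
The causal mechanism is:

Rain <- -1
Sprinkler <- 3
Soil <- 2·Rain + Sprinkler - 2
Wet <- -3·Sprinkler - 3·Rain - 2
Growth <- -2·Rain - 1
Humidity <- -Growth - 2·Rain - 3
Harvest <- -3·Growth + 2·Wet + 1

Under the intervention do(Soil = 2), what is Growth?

do(Soil=2) replaces the equation Soil <- 2·Rain + Sprinkler - 2 with the constant Soil = 2.
Growth is not downstream of the intervention, so its value is determined by the original equations.
Growth = -2·Rain - 1  [with Rain=-1]  = 1

1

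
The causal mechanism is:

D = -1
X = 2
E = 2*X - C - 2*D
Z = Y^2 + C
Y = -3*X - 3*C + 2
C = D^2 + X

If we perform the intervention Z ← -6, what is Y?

do(Z=-6) replaces the equation Z = Y^2 + C with the constant Z = -6.
No directed path runs from Z to Y, so Y keeps its natural value.
C = D^2 + X  [with D=-1, X=2]  = 3
Y = -3*X - 3*C + 2  [with X=2, C=3]  = -13

-13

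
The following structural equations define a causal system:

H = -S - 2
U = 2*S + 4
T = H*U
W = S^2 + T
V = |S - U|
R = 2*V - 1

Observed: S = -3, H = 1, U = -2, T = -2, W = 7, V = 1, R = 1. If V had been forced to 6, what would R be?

Intervening sets V = 6 and removes its equation (V = |S - U|).
R = 2*V - 1  [with V=6]  = 11

11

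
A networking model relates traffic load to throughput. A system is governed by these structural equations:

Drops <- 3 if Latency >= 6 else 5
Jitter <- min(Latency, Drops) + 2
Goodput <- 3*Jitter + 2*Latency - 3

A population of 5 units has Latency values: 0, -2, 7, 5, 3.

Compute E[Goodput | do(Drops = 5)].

Under do(Drops=5), Drops's equation is replaced by Drops=5 for every unit. Per-unit Goodput: 3, -7, 32, 28, 18. Mean = 14.8.

14.8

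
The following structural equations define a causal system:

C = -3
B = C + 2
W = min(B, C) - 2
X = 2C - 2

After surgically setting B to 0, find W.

The intervention breaks the incoming arrows to B: B = C + 2 no longer applies, and B = 0.
W = min(B, C) - 2  [with B=0, C=-3]  = -5

-5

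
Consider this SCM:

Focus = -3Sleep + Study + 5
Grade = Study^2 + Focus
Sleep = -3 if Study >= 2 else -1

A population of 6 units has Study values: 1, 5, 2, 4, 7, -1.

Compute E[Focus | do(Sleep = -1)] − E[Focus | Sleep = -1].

Under do(Sleep=-1), Sleep's equation is replaced by Sleep=-1 for every unit. Per-unit Focus: 9, 13, 10, 12, 15, 7. Mean = 11.
Observing Sleep=-1 restricts to units where Sleep's equation naturally yields -1: Study ∈ {1, -1}. In that subpopulation Focus = 9, 7, mean 8.
Difference = 11 − 8 = 3.

3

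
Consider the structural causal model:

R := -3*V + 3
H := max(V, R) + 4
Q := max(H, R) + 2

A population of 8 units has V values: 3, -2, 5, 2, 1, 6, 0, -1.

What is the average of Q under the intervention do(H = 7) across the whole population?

The intervention sets H=7 in all 8 units regardless of V. Recomputing Q per unit gives 9, 11, 9, 9, 9, 9, 9, 9; average 9.25.

9.25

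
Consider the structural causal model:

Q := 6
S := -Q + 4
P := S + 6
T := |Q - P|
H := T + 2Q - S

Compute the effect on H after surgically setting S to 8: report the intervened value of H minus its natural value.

-4

do(S=8) replaces the equation S := -Q + 4 with the constant S = 8.
P = S + 6  [with S=8]  = 14
T = |Q - P|  [with Q=6, P=14]  = 8
H = T + 2Q - S  [with T=8, Q=6, S=8]  = 12
Without intervention: S = -Q + 4  [with Q=6]  = -2; P = S + 6  [with S=-2]  = 4; T = |Q - P|  [with Q=6, P=4]  = 2; H = T + 2Q - S  [with T=2, Q=6, S=-2]  = 16.
Change = 12 − 16 = -4.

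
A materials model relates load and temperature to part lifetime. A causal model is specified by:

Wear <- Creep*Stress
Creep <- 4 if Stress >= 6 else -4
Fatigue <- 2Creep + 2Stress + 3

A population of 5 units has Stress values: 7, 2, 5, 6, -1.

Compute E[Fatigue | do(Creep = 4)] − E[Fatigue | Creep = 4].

-5.4

Under do(Creep=4), Creep's equation is replaced by Creep=4 for every unit. Per-unit Fatigue: 25, 15, 21, 23, 9. Mean = 18.6.
Conditioning on Creep=4 selects the 2 unit(s) with Stress ∈ {7, 6}. Their Fatigue values: 25, 23. Mean = 24.
Difference = 18.6 − 24 = -5.4.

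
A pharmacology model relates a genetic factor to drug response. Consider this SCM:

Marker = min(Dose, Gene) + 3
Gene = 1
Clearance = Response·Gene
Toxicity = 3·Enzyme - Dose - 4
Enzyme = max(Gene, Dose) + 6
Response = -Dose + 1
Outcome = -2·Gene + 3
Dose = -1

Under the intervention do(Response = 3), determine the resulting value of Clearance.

Under do(Response=3), the mechanism Response = -Dose + 1 is discarded; Response is fixed at 3.
Clearance = Response·Gene  [with Response=3, Gene=1]  = 3

3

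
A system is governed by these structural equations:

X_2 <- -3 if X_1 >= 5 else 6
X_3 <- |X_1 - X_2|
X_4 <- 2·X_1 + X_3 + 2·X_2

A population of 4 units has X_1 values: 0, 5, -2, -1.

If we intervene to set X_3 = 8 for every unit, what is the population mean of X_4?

16.5

Every unit gets X_3=8 under the intervention. X_4 values become 20, 12, 16, 18; E[X_4|do(X_3=8)] = 16.5.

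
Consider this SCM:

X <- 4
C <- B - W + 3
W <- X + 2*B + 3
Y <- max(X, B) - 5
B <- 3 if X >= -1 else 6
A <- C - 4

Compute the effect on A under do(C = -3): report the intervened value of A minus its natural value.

Under do(C=-3), the mechanism C <- B - W + 3 is discarded; C is fixed at -3.
A = C - 4  [with C=-3]  = -7
Without intervention: B = 3 if X >= -1 else 6  [with X=4]  = 3; W = X + 2*B + 3  [with X=4, B=3]  = 13; C = B - W + 3  [with B=3, W=13]  = -7; A = C - 4  [with C=-7]  = -11.
Change = -7 − (-11) = 4.

4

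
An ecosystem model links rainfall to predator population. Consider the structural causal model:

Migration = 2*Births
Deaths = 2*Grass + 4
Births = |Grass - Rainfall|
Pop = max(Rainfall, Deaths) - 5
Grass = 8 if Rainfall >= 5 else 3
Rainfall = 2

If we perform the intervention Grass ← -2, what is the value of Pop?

Under do(Grass=-2), the mechanism Grass = 8 if Rainfall >= 5 else 3 is discarded; Grass is fixed at -2.
Deaths = 2*Grass + 4  [with Grass=-2]  = 0
Pop = max(Rainfall, Deaths) - 5  [with Rainfall=2, Deaths=0]  = -3

-3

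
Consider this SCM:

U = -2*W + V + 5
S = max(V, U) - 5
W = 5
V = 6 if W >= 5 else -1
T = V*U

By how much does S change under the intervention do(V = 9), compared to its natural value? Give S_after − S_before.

do(V=9) replaces the equation V = 6 if W >= 5 else -1 with the constant V = 9.
U = -2*W + V + 5  [with W=5, V=9]  = 4
S = max(V, U) - 5  [with V=9, U=4]  = 4
Without intervention: V = 6 if W >= 5 else -1  [with W=5]  = 6; U = -2*W + V + 5  [with W=5, V=6]  = 1; S = max(V, U) - 5  [with V=6, U=1]  = 1.
Change = 4 − 1 = 3.

3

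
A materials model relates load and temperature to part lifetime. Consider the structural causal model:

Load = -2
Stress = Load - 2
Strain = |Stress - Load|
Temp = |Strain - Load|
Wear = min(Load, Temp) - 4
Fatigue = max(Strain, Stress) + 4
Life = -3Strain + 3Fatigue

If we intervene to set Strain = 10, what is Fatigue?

14

The intervention breaks the incoming arrows to Strain: Strain = |Stress - Load| no longer applies, and Strain = 10.
Stress = Load - 2  [with Load=-2]  = -4
Fatigue = max(Strain, Stress) + 4  [with Strain=10, Stress=-4]  = 14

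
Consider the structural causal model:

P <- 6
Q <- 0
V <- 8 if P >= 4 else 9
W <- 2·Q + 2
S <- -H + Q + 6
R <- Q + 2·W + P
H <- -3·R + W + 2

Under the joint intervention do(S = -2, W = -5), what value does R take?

Under do(S = -2, W = -5), each intervened variable's structural equation is replaced by its fixed value.
R = Q + 2·W + P  [with Q=0, W=-5, P=6]  = -4

-4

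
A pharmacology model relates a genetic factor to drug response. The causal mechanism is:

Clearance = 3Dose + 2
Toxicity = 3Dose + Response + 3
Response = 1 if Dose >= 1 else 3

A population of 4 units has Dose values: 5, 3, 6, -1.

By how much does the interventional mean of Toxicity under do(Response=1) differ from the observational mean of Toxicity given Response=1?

-4.25

Every unit gets Response=1 under the intervention. Toxicity values become 19, 13, 22, 1; E[Toxicity|do(Response=1)] = 13.75.
Conditioning on Response=1 selects the 3 unit(s) with Dose ∈ {5, 3, 6}. Their Toxicity values: 19, 13, 22. Mean = 18.
Difference = 13.75 − 18 = -4.25.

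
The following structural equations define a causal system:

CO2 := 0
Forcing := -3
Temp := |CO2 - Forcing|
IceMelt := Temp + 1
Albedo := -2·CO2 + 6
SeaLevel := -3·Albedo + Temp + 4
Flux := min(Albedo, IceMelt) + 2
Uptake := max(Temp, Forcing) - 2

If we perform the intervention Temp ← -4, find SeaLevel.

-18

The intervention breaks the incoming arrows to Temp: Temp := |CO2 - Forcing| no longer applies, and Temp = -4.
Albedo = -2·CO2 + 6  [with CO2=0]  = 6
SeaLevel = -3·Albedo + Temp + 4  [with Albedo=6, Temp=-4]  = -18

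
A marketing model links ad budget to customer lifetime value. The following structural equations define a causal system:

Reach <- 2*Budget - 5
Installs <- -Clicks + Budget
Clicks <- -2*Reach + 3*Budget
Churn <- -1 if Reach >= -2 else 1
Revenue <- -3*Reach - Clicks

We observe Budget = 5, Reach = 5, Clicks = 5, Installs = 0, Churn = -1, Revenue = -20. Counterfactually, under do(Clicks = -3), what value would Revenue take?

-12

The intervention breaks the incoming arrows to Clicks: Clicks <- -2*Reach + 3*Budget no longer applies, and Clicks = -3.
Reach = 2*Budget - 5  [with Budget=5]  = 5
Revenue = -3*Reach - Clicks  [with Reach=5, Clicks=-3]  = -12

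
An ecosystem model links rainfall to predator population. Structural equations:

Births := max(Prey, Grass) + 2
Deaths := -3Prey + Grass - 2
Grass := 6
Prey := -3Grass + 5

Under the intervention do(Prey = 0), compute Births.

8

The intervention breaks the incoming arrows to Prey: Prey := -3Grass + 5 no longer applies, and Prey = 0.
Births = max(Prey, Grass) + 2  [with Prey=0, Grass=6]  = 8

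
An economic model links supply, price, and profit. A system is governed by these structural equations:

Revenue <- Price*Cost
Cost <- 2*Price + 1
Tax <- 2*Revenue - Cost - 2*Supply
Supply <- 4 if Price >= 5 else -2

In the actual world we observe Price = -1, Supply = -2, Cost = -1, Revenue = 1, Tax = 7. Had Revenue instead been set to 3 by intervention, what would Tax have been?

11

Intervening sets Revenue = 3 and removes its equation (Revenue <- Price*Cost).
Supply = 4 if Price >= 5 else -2  [with Price=-1]  = -2
Cost = 2*Price + 1  [with Price=-1]  = -1
Tax = 2*Revenue - Cost - 2*Supply  [with Revenue=3, Cost=-1, Supply=-2]  = 11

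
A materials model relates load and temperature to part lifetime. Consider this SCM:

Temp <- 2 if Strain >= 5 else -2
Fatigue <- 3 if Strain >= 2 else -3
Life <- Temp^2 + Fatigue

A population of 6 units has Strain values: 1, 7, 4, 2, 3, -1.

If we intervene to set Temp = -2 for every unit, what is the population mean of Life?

Under do(Temp=-2), Temp's equation is replaced by Temp=-2 for every unit. Per-unit Life: 1, 7, 7, 7, 7, 1. Mean = 5.

5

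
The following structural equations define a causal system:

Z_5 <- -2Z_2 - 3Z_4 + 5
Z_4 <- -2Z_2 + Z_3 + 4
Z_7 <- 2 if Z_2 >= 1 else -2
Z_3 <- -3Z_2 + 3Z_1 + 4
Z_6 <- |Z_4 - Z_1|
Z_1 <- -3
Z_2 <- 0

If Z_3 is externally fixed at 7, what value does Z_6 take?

The intervention breaks the incoming arrows to Z_3: Z_3 <- -3Z_2 + 3Z_1 + 4 no longer applies, and Z_3 = 7.
Z_4 = -2Z_2 + Z_3 + 4  [with Z_2=0, Z_3=7]  = 11
Z_6 = |Z_4 - Z_1|  [with Z_4=11, Z_1=-3]  = 14

14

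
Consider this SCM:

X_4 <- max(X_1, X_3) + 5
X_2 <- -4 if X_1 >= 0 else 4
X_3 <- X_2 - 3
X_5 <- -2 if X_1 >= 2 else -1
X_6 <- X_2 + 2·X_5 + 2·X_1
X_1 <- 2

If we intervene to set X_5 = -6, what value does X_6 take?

-12

The intervention breaks the incoming arrows to X_5: X_5 <- -2 if X_1 >= 2 else -1 no longer applies, and X_5 = -6.
X_2 = -4 if X_1 >= 0 else 4  [with X_1=2]  = -4
X_6 = X_2 + 2·X_5 + 2·X_1  [with X_2=-4, X_5=-6, X_1=2]  = -12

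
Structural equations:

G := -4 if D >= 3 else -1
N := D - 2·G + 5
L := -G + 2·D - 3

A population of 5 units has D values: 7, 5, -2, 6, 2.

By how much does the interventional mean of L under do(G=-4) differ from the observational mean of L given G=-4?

-4.8

Every unit gets G=-4 under the intervention. L values become 15, 11, -3, 13, 5; E[L|do(G=-4)] = 8.2.
Conditioning on G=-4 selects the 3 unit(s) with D ∈ {7, 5, 6}. Their L values: 15, 11, 13. Mean = 13.
Difference = 8.2 − 13 = -4.8.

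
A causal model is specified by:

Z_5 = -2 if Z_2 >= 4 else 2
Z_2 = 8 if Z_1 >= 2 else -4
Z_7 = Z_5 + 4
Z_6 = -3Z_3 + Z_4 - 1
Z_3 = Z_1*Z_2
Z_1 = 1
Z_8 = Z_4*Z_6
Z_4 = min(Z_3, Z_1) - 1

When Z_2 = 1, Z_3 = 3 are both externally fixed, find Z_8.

The joint intervention fixes Z_2 = 1, Z_3 = 3, removing each variable's own equation.
Z_4 = min(Z_3, Z_1) - 1  [with Z_3=3, Z_1=1]  = 0
Z_6 = -3Z_3 + Z_4 - 1  [with Z_3=3, Z_4=0]  = -10
Z_8 = Z_4*Z_6  [with Z_4=0, Z_6=-10]  = 0

0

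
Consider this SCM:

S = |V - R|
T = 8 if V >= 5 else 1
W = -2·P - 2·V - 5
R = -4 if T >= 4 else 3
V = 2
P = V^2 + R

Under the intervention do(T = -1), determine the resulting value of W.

Under do(T=-1), the mechanism T = 8 if V >= 5 else 1 is discarded; T is fixed at -1.
R = -4 if T >= 4 else 3  [with T=-1]  = 3
P = V^2 + R  [with V=2, R=3]  = 7
W = -2·P - 2·V - 5  [with P=7, V=2]  = -23

-23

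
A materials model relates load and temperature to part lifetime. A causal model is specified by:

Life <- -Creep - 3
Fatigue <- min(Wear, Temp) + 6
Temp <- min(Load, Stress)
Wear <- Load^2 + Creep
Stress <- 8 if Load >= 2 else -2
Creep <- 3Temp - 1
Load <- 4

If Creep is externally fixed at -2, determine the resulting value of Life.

The intervention breaks the incoming arrows to Creep: Creep <- 3Temp - 1 no longer applies, and Creep = -2.
Life = -Creep - 3  [with Creep=-2]  = -1

-1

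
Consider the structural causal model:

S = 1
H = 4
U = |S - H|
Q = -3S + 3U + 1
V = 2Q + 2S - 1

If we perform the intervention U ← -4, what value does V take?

-27

do(U=-4) replaces the equation U = |S - H| with the constant U = -4.
Q = -3S + 3U + 1  [with S=1, U=-4]  = -14
V = 2Q + 2S - 1  [with Q=-14, S=1]  = -27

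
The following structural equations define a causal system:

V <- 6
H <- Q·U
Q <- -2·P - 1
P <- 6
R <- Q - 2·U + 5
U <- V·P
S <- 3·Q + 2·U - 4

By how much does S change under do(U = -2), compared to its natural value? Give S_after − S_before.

The intervention breaks the incoming arrows to U: U <- V·P no longer applies, and U = -2.
Q = -2·P - 1  [with P=6]  = -13
S = 3·Q + 2·U - 4  [with Q=-13, U=-2]  = -47
Without intervention: U = V·P  [with V=6, P=6]  = 36; Q = -2·P - 1  [with P=6]  = -13; S = 3·Q + 2·U - 4  [with Q=-13, U=36]  = 29.
Change = -47 − 29 = -76.

-76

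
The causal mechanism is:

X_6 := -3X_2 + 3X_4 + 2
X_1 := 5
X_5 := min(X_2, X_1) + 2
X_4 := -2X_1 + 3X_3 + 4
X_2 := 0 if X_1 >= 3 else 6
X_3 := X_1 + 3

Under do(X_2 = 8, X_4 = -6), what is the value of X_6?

The joint intervention fixes X_2 = 8, X_4 = -6, removing each variable's own equation.
X_6 = -3X_2 + 3X_4 + 2  [with X_2=8, X_4=-6]  = -40

-40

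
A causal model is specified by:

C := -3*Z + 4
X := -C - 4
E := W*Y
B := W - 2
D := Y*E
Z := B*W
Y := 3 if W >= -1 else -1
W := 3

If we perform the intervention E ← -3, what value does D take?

-9

The intervention breaks the incoming arrows to E: E := W*Y no longer applies, and E = -3.
Y = 3 if W >= -1 else -1  [with W=3]  = 3
D = Y*E  [with Y=3, E=-3]  = -9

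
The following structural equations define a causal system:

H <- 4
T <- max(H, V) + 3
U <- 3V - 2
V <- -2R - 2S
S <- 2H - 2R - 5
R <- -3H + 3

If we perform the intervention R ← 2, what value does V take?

-2

Under do(R=2), the mechanism R <- -3H + 3 is discarded; R is fixed at 2.
S = 2H - 2R - 5  [with H=4, R=2]  = -1
V = -2R - 2S  [with R=2, S=-1]  = -2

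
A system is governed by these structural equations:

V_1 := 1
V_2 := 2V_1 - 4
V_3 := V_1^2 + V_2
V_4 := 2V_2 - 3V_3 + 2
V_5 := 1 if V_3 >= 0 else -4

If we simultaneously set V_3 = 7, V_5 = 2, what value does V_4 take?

The joint intervention fixes V_3 = 7, V_5 = 2, removing each variable's own equation.
V_2 = 2V_1 - 4  [with V_1=1]  = -2
V_4 = 2V_2 - 3V_3 + 2  [with V_2=-2, V_3=7]  = -23

-23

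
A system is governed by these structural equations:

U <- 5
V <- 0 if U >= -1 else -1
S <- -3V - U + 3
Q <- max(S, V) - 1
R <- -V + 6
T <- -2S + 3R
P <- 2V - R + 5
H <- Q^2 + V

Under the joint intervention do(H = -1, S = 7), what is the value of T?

The joint intervention fixes H = -1, S = 7, removing each variable's own equation.
V = 0 if U >= -1 else -1  [with U=5]  = 0
R = -V + 6  [with V=0]  = 6
T = -2S + 3R  [with S=7, R=6]  = 4

4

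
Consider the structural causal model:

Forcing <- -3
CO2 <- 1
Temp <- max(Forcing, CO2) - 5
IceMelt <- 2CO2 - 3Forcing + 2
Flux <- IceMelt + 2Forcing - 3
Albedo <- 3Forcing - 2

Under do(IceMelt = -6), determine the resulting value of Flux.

-15

Under do(IceMelt=-6), the mechanism IceMelt <- 2CO2 - 3Forcing + 2 is discarded; IceMelt is fixed at -6.
Flux = IceMelt + 2Forcing - 3  [with IceMelt=-6, Forcing=-3]  = -15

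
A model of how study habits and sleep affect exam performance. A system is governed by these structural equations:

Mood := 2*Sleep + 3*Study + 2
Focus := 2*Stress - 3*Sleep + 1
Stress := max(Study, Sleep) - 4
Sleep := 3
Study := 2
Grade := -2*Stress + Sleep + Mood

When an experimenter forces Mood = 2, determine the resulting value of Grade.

The intervention breaks the incoming arrows to Mood: Mood := 2*Sleep + 3*Study + 2 no longer applies, and Mood = 2.
Stress = max(Study, Sleep) - 4  [with Study=2, Sleep=3]  = -1
Grade = -2*Stress + Sleep + Mood  [with Stress=-1, Sleep=3, Mood=2]  = 7

7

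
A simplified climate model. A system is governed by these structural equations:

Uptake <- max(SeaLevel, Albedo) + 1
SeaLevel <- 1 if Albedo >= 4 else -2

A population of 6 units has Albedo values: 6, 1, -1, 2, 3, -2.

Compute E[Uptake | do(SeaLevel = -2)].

The intervention sets SeaLevel=-2 in all 6 units regardless of Albedo. Recomputing Uptake per unit gives 7, 2, 0, 3, 4, -1; average 2.5.

2.5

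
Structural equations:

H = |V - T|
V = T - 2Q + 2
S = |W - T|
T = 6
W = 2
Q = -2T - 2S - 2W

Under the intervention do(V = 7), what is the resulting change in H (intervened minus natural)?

The intervention breaks the incoming arrows to V: V = T - 2Q + 2 no longer applies, and V = 7.
H = |V - T|  [with V=7, T=6]  = 1
Without intervention: S = |W - T|  [with W=2, T=6]  = 4; Q = -2T - 2S - 2W  [with T=6, S=4, W=2]  = -24; V = T - 2Q + 2  [with T=6, Q=-24]  = 56; H = |V - T|  [with V=56, T=6]  = 50.
Change = 1 − 50 = -49.

-49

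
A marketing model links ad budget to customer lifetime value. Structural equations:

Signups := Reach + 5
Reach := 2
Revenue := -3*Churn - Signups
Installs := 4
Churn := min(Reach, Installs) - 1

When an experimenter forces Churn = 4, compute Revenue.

-19

Intervening sets Churn = 4 and removes its equation (Churn := min(Reach, Installs) - 1).
Signups = Reach + 5  [with Reach=2]  = 7
Revenue = -3*Churn - Signups  [with Churn=4, Signups=7]  = -19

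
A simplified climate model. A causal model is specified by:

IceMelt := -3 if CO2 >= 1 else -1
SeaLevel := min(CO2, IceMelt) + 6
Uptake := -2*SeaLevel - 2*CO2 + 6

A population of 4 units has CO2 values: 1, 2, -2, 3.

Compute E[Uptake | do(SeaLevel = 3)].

Every unit gets SeaLevel=3 under the intervention. Uptake values become -2, -4, 4, -6; E[Uptake|do(SeaLevel=3)] = -2.

-2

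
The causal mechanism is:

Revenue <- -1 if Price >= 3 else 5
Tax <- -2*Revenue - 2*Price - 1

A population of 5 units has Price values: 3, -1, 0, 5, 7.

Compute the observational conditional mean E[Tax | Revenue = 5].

-10

Observing Revenue=5 restricts to units where Revenue's equation naturally yields 5: Price ∈ {-1, 0}. In that subpopulation Tax = -9, -11, mean -10.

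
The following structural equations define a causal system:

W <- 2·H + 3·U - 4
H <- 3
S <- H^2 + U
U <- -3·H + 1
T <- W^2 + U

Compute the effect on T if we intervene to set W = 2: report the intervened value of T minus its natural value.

-480

do(W=2) replaces the equation W <- 2·H + 3·U - 4 with the constant W = 2.
U = -3·H + 1  [with H=3]  = -8
T = W^2 + U  [with W=2, U=-8]  = -4
Without intervention: U = -3·H + 1  [with H=3]  = -8; W = 2·H + 3·U - 4  [with H=3, U=-8]  = -22; T = W^2 + U  [with W=-22, U=-8]  = 476.
Change = -4 − 476 = -480.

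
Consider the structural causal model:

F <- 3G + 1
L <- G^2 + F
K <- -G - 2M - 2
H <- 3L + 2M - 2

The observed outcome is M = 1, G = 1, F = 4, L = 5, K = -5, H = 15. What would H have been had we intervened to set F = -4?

-9

The intervention breaks the incoming arrows to F: F <- 3G + 1 no longer applies, and F = -4.
L = G^2 + F  [with G=1, F=-4]  = -3
H = 3L + 2M - 2  [with L=-3, M=1]  = -9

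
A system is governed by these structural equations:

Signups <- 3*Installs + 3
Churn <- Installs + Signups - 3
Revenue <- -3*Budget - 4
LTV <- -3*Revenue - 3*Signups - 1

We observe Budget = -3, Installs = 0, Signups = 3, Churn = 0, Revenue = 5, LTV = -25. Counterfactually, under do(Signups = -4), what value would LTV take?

-4

The intervention breaks the incoming arrows to Signups: Signups <- 3*Installs + 3 no longer applies, and Signups = -4.
Revenue = -3*Budget - 4  [with Budget=-3]  = 5
LTV = -3*Revenue - 3*Signups - 1  [with Revenue=5, Signups=-4]  = -4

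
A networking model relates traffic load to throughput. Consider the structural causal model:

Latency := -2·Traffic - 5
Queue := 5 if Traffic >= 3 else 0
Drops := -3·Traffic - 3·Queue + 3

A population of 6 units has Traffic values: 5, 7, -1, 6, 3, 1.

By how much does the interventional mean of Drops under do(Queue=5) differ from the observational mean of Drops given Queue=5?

5.25

Every unit gets Queue=5 under the intervention. Drops values become -27, -33, -9, -30, -21, -15; E[Drops|do(Queue=5)] = -22.5.
Conditioning on Queue=5 selects the 4 unit(s) with Traffic ∈ {5, 7, 6, 3}. Their Drops values: -27, -33, -30, -21. Mean = -27.75.
Difference = -22.5 − (-27.75) = 5.25.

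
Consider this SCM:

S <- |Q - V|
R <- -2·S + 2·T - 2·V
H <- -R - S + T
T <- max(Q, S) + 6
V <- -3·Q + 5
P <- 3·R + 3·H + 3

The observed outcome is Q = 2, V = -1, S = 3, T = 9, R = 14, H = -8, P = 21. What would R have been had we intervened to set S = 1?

16

do(S=1) replaces the equation S <- |Q - V| with the constant S = 1.
V = -3·Q + 5  [with Q=2]  = -1
T = max(Q, S) + 6  [with Q=2, S=1]  = 8
R = -2·S + 2·T - 2·V  [with S=1, T=8, V=-1]  = 16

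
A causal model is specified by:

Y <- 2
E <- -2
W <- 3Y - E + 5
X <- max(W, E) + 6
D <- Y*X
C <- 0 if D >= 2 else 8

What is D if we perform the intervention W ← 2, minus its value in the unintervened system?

do(W=2) replaces the equation W <- 3Y - E + 5 with the constant W = 2.
X = max(W, E) + 6  [with W=2, E=-2]  = 8
D = Y*X  [with Y=2, X=8]  = 16
Without intervention: W = 3Y - E + 5  [with Y=2, E=-2]  = 13; X = max(W, E) + 6  [with W=13, E=-2]  = 19; D = Y*X  [with Y=2, X=19]  = 38.
Change = 16 − 38 = -22.

-22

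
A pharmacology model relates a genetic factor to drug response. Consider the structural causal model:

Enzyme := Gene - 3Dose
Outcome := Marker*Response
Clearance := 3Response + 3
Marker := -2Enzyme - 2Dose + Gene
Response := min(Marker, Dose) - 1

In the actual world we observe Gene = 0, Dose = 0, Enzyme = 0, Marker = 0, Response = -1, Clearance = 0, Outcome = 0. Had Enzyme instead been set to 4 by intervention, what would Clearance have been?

-24

The intervention breaks the incoming arrows to Enzyme: Enzyme := Gene - 3Dose no longer applies, and Enzyme = 4.
Marker = -2Enzyme - 2Dose + Gene  [with Enzyme=4, Dose=0, Gene=0]  = -8
Response = min(Marker, Dose) - 1  [with Marker=-8, Dose=0]  = -9
Clearance = 3Response + 3  [with Response=-9]  = -24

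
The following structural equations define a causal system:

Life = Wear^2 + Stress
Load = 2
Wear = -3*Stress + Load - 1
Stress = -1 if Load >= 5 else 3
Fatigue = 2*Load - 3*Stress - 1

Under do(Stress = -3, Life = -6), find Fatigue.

12

The joint intervention fixes Stress = -3, Life = -6, removing each variable's own equation.
Fatigue = 2*Load - 3*Stress - 1  [with Load=2, Stress=-3]  = 12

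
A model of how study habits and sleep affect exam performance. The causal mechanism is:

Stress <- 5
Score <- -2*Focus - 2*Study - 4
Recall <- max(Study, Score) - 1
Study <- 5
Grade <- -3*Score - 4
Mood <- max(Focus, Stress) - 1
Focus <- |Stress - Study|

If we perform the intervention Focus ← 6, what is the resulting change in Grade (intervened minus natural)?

The intervention breaks the incoming arrows to Focus: Focus <- |Stress - Study| no longer applies, and Focus = 6.
Score = -2*Focus - 2*Study - 4  [with Focus=6, Study=5]  = -26
Grade = -3*Score - 4  [with Score=-26]  = 74
Without intervention: Focus = |Stress - Study|  [with Stress=5, Study=5]  = 0; Score = -2*Focus - 2*Study - 4  [with Focus=0, Study=5]  = -14; Grade = -3*Score - 4  [with Score=-14]  = 38.
Change = 74 − 38 = 36.

36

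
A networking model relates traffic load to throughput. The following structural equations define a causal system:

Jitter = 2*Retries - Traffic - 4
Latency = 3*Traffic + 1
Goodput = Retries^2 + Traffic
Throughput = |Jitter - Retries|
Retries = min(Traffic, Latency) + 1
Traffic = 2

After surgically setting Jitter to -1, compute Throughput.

4

Intervening sets Jitter = -1 and removes its equation (Jitter = 2*Retries - Traffic - 4).
Latency = 3*Traffic + 1  [with Traffic=2]  = 7
Retries = min(Traffic, Latency) + 1  [with Traffic=2, Latency=7]  = 3
Throughput = |Jitter - Retries|  [with Jitter=-1, Retries=3]  = 4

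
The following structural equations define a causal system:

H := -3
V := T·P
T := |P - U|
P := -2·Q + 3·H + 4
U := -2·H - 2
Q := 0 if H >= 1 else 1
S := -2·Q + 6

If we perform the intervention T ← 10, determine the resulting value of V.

-70

Under do(T=10), the mechanism T := |P - U| is discarded; T is fixed at 10.
Q = 0 if H >= 1 else 1  [with H=-3]  = 1
P = -2·Q + 3·H + 4  [with Q=1, H=-3]  = -7
V = T·P  [with T=10, P=-7]  = -70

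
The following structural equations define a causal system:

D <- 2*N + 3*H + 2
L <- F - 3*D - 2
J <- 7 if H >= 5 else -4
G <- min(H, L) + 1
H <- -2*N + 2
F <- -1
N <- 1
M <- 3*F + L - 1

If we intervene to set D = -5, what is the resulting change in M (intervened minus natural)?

27

The intervention breaks the incoming arrows to D: D <- 2*N + 3*H + 2 no longer applies, and D = -5.
L = F - 3*D - 2  [with F=-1, D=-5]  = 12
M = 3*F + L - 1  [with F=-1, L=12]  = 8
Without intervention: H = -2*N + 2  [with N=1]  = 0; D = 2*N + 3*H + 2  [with N=1, H=0]  = 4; L = F - 3*D - 2  [with F=-1, D=4]  = -15; M = 3*F + L - 1  [with F=-1, L=-15]  = -19.
Change = 8 − (-19) = 27.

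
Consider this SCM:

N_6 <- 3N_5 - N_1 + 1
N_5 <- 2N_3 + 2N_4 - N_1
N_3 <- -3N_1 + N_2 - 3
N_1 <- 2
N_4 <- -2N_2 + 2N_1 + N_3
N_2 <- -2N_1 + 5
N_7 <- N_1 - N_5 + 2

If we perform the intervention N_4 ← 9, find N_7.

4

The intervention breaks the incoming arrows to N_4: N_4 <- -2N_2 + 2N_1 + N_3 no longer applies, and N_4 = 9.
N_2 = -2N_1 + 5  [with N_1=2]  = 1
N_3 = -3N_1 + N_2 - 3  [with N_1=2, N_2=1]  = -8
N_5 = 2N_3 + 2N_4 - N_1  [with N_3=-8, N_4=9, N_1=2]  = 0
N_7 = N_1 - N_5 + 2  [with N_1=2, N_5=0]  = 4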